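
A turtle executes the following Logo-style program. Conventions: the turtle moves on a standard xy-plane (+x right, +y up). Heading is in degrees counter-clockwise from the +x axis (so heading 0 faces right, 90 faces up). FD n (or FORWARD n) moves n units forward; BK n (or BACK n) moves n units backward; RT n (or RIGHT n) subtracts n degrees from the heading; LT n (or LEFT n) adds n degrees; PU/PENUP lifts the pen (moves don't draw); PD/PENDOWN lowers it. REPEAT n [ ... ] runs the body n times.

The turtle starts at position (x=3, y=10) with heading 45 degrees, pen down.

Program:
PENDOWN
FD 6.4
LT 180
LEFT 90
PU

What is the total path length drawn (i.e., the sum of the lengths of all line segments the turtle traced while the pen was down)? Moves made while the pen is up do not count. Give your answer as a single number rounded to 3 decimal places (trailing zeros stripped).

Executing turtle program step by step:
Start: pos=(3,10), heading=45, pen down
PD: pen down
FD 6.4: (3,10) -> (7.525,14.525) [heading=45, draw]
LT 180: heading 45 -> 225
LT 90: heading 225 -> 315
PU: pen up
Final: pos=(7.525,14.525), heading=315, 1 segment(s) drawn

Segment lengths:
  seg 1: (3,10) -> (7.525,14.525), length = 6.4
Total = 6.4

Answer: 6.4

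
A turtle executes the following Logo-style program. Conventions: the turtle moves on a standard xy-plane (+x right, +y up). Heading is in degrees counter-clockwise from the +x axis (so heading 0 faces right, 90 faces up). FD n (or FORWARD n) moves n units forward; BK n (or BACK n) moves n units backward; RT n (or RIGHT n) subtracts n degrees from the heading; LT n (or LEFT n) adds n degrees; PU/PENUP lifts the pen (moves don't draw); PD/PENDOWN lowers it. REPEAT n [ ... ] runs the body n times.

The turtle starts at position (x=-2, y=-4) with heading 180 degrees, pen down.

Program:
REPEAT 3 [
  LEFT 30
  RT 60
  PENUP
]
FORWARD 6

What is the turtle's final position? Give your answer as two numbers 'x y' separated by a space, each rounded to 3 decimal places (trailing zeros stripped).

Answer: -2 2

Derivation:
Executing turtle program step by step:
Start: pos=(-2,-4), heading=180, pen down
REPEAT 3 [
  -- iteration 1/3 --
  LT 30: heading 180 -> 210
  RT 60: heading 210 -> 150
  PU: pen up
  -- iteration 2/3 --
  LT 30: heading 150 -> 180
  RT 60: heading 180 -> 120
  PU: pen up
  -- iteration 3/3 --
  LT 30: heading 120 -> 150
  RT 60: heading 150 -> 90
  PU: pen up
]
FD 6: (-2,-4) -> (-2,2) [heading=90, move]
Final: pos=(-2,2), heading=90, 0 segment(s) drawn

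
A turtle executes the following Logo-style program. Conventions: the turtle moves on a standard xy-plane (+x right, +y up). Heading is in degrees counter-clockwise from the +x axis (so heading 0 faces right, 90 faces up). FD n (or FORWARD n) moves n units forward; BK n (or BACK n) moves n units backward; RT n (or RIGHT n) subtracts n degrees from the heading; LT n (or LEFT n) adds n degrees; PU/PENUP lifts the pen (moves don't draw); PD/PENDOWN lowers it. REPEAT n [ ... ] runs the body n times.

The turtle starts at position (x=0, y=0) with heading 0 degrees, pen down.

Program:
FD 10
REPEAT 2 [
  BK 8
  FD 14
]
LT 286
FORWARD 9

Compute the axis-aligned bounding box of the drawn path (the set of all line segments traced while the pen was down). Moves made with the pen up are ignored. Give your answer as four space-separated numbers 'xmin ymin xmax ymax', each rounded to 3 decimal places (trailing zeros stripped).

Answer: 0 -8.651 24.481 0

Derivation:
Executing turtle program step by step:
Start: pos=(0,0), heading=0, pen down
FD 10: (0,0) -> (10,0) [heading=0, draw]
REPEAT 2 [
  -- iteration 1/2 --
  BK 8: (10,0) -> (2,0) [heading=0, draw]
  FD 14: (2,0) -> (16,0) [heading=0, draw]
  -- iteration 2/2 --
  BK 8: (16,0) -> (8,0) [heading=0, draw]
  FD 14: (8,0) -> (22,0) [heading=0, draw]
]
LT 286: heading 0 -> 286
FD 9: (22,0) -> (24.481,-8.651) [heading=286, draw]
Final: pos=(24.481,-8.651), heading=286, 6 segment(s) drawn

Segment endpoints: x in {0, 2, 8, 10, 16, 22, 24.481}, y in {-8.651, 0}
xmin=0, ymin=-8.651, xmax=24.481, ymax=0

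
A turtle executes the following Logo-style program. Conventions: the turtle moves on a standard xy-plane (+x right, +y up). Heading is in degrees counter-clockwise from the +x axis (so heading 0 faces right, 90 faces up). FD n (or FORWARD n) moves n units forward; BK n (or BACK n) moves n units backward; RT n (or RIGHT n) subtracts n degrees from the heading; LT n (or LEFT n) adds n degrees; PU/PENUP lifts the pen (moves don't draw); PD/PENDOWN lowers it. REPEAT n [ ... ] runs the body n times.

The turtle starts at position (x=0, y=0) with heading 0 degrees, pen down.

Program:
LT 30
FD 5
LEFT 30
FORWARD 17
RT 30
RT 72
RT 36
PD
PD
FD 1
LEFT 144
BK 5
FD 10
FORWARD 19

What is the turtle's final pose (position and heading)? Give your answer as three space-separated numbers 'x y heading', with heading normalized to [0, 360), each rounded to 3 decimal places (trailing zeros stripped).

Executing turtle program step by step:
Start: pos=(0,0), heading=0, pen down
LT 30: heading 0 -> 30
FD 5: (0,0) -> (4.33,2.5) [heading=30, draw]
LT 30: heading 30 -> 60
FD 17: (4.33,2.5) -> (12.83,17.222) [heading=60, draw]
RT 30: heading 60 -> 30
RT 72: heading 30 -> 318
RT 36: heading 318 -> 282
PD: pen down
PD: pen down
FD 1: (12.83,17.222) -> (13.038,16.244) [heading=282, draw]
LT 144: heading 282 -> 66
BK 5: (13.038,16.244) -> (11.004,11.677) [heading=66, draw]
FD 10: (11.004,11.677) -> (15.072,20.812) [heading=66, draw]
FD 19: (15.072,20.812) -> (22.8,38.169) [heading=66, draw]
Final: pos=(22.8,38.169), heading=66, 6 segment(s) drawn

Answer: 22.8 38.169 66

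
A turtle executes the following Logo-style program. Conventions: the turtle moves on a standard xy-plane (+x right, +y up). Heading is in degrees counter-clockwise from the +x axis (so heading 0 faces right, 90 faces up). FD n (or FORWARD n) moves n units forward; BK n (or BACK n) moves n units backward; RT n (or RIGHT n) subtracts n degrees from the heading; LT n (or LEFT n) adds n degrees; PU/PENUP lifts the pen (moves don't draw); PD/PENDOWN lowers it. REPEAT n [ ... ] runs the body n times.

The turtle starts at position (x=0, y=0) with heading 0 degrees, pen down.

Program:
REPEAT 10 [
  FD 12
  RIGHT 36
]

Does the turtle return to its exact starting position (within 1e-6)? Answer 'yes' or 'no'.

Answer: yes

Derivation:
Executing turtle program step by step:
Start: pos=(0,0), heading=0, pen down
REPEAT 10 [
  -- iteration 1/10 --
  FD 12: (0,0) -> (12,0) [heading=0, draw]
  RT 36: heading 0 -> 324
  -- iteration 2/10 --
  FD 12: (12,0) -> (21.708,-7.053) [heading=324, draw]
  RT 36: heading 324 -> 288
  -- iteration 3/10 --
  FD 12: (21.708,-7.053) -> (25.416,-18.466) [heading=288, draw]
  RT 36: heading 288 -> 252
  -- iteration 4/10 --
  FD 12: (25.416,-18.466) -> (21.708,-29.879) [heading=252, draw]
  RT 36: heading 252 -> 216
  -- iteration 5/10 --
  FD 12: (21.708,-29.879) -> (12,-36.932) [heading=216, draw]
  RT 36: heading 216 -> 180
  -- iteration 6/10 --
  FD 12: (12,-36.932) -> (0,-36.932) [heading=180, draw]
  RT 36: heading 180 -> 144
  -- iteration 7/10 --
  FD 12: (0,-36.932) -> (-9.708,-29.879) [heading=144, draw]
  RT 36: heading 144 -> 108
  -- iteration 8/10 --
  FD 12: (-9.708,-29.879) -> (-13.416,-18.466) [heading=108, draw]
  RT 36: heading 108 -> 72
  -- iteration 9/10 --
  FD 12: (-13.416,-18.466) -> (-9.708,-7.053) [heading=72, draw]
  RT 36: heading 72 -> 36
  -- iteration 10/10 --
  FD 12: (-9.708,-7.053) -> (0,0) [heading=36, draw]
  RT 36: heading 36 -> 0
]
Final: pos=(0,0), heading=0, 10 segment(s) drawn

Start position: (0, 0)
Final position: (0, 0)
Distance = 0; < 1e-6 -> CLOSED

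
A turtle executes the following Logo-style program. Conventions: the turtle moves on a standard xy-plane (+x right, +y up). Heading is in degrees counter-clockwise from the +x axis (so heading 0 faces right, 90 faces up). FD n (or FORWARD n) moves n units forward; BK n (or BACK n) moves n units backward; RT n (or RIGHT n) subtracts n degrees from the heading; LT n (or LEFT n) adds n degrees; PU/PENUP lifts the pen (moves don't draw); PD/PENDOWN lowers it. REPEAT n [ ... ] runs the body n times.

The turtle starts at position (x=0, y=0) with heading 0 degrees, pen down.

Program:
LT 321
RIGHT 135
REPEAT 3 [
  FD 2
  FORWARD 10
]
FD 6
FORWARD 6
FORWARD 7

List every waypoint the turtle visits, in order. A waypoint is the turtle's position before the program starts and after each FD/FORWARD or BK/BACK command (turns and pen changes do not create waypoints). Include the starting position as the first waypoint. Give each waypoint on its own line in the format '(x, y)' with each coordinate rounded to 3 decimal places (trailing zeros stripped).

Executing turtle program step by step:
Start: pos=(0,0), heading=0, pen down
LT 321: heading 0 -> 321
RT 135: heading 321 -> 186
REPEAT 3 [
  -- iteration 1/3 --
  FD 2: (0,0) -> (-1.989,-0.209) [heading=186, draw]
  FD 10: (-1.989,-0.209) -> (-11.934,-1.254) [heading=186, draw]
  -- iteration 2/3 --
  FD 2: (-11.934,-1.254) -> (-13.923,-1.463) [heading=186, draw]
  FD 10: (-13.923,-1.463) -> (-23.869,-2.509) [heading=186, draw]
  -- iteration 3/3 --
  FD 2: (-23.869,-2.509) -> (-25.858,-2.718) [heading=186, draw]
  FD 10: (-25.858,-2.718) -> (-35.803,-3.763) [heading=186, draw]
]
FD 6: (-35.803,-3.763) -> (-41.77,-4.39) [heading=186, draw]
FD 6: (-41.77,-4.39) -> (-47.737,-5.017) [heading=186, draw]
FD 7: (-47.737,-5.017) -> (-54.699,-5.749) [heading=186, draw]
Final: pos=(-54.699,-5.749), heading=186, 9 segment(s) drawn
Waypoints (10 total):
(0, 0)
(-1.989, -0.209)
(-11.934, -1.254)
(-13.923, -1.463)
(-23.869, -2.509)
(-25.858, -2.718)
(-35.803, -3.763)
(-41.77, -4.39)
(-47.737, -5.017)
(-54.699, -5.749)

Answer: (0, 0)
(-1.989, -0.209)
(-11.934, -1.254)
(-13.923, -1.463)
(-23.869, -2.509)
(-25.858, -2.718)
(-35.803, -3.763)
(-41.77, -4.39)
(-47.737, -5.017)
(-54.699, -5.749)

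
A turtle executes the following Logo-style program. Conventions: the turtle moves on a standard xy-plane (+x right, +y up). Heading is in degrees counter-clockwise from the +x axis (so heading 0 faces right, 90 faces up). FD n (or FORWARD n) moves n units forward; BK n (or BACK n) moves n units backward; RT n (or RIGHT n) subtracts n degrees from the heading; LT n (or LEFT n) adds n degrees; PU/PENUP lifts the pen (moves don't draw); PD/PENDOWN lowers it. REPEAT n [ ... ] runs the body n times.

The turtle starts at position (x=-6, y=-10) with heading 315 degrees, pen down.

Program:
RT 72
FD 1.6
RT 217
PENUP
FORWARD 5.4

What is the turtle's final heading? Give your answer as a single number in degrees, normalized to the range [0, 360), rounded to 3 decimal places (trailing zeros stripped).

Executing turtle program step by step:
Start: pos=(-6,-10), heading=315, pen down
RT 72: heading 315 -> 243
FD 1.6: (-6,-10) -> (-6.726,-11.426) [heading=243, draw]
RT 217: heading 243 -> 26
PU: pen up
FD 5.4: (-6.726,-11.426) -> (-1.873,-9.058) [heading=26, move]
Final: pos=(-1.873,-9.058), heading=26, 1 segment(s) drawn

Answer: 26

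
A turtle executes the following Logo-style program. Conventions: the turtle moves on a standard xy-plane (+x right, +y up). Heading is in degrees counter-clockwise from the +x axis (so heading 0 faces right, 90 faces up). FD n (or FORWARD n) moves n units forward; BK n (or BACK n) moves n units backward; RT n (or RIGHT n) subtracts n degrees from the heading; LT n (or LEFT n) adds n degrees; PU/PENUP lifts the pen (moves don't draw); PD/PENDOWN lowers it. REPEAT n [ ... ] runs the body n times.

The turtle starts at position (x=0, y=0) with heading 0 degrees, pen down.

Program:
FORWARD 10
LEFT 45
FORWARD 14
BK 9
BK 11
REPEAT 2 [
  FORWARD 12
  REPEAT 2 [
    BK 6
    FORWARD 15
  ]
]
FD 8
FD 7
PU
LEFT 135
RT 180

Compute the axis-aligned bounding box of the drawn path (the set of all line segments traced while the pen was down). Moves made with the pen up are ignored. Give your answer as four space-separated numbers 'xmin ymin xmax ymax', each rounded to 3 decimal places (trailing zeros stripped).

Executing turtle program step by step:
Start: pos=(0,0), heading=0, pen down
FD 10: (0,0) -> (10,0) [heading=0, draw]
LT 45: heading 0 -> 45
FD 14: (10,0) -> (19.899,9.899) [heading=45, draw]
BK 9: (19.899,9.899) -> (13.536,3.536) [heading=45, draw]
BK 11: (13.536,3.536) -> (5.757,-4.243) [heading=45, draw]
REPEAT 2 [
  -- iteration 1/2 --
  FD 12: (5.757,-4.243) -> (14.243,4.243) [heading=45, draw]
  REPEAT 2 [
    -- iteration 1/2 --
    BK 6: (14.243,4.243) -> (10,0) [heading=45, draw]
    FD 15: (10,0) -> (20.607,10.607) [heading=45, draw]
    -- iteration 2/2 --
    BK 6: (20.607,10.607) -> (16.364,6.364) [heading=45, draw]
    FD 15: (16.364,6.364) -> (26.971,16.971) [heading=45, draw]
  ]
  -- iteration 2/2 --
  FD 12: (26.971,16.971) -> (35.456,25.456) [heading=45, draw]
  REPEAT 2 [
    -- iteration 1/2 --
    BK 6: (35.456,25.456) -> (31.213,21.213) [heading=45, draw]
    FD 15: (31.213,21.213) -> (41.82,31.82) [heading=45, draw]
    -- iteration 2/2 --
    BK 6: (41.82,31.82) -> (37.577,27.577) [heading=45, draw]
    FD 15: (37.577,27.577) -> (48.184,38.184) [heading=45, draw]
  ]
]
FD 8: (48.184,38.184) -> (53.841,43.841) [heading=45, draw]
FD 7: (53.841,43.841) -> (58.79,48.79) [heading=45, draw]
PU: pen up
LT 135: heading 45 -> 180
RT 180: heading 180 -> 0
Final: pos=(58.79,48.79), heading=0, 16 segment(s) drawn

Segment endpoints: x in {0, 5.757, 10, 13.536, 14.243, 16.364, 19.899, 20.607, 26.971, 31.213, 35.456, 37.577, 41.82, 48.184, 53.841, 58.79}, y in {-4.243, 0, 0, 3.536, 4.243, 6.364, 9.899, 10.607, 16.971, 21.213, 25.456, 27.577, 31.82, 38.184, 43.841, 48.79}
xmin=0, ymin=-4.243, xmax=58.79, ymax=48.79

Answer: 0 -4.243 58.79 48.79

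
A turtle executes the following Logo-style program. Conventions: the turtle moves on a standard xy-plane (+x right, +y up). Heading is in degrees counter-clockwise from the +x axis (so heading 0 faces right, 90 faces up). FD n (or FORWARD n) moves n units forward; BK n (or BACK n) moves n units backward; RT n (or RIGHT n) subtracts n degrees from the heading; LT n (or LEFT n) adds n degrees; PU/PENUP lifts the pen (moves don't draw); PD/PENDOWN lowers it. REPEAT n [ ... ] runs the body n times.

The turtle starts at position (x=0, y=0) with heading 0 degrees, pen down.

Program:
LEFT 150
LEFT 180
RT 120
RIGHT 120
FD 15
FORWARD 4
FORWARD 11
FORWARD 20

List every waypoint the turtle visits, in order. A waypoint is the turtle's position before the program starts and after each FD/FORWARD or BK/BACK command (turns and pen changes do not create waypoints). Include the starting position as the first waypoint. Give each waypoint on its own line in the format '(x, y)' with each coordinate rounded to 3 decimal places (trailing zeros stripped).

Answer: (0, 0)
(0, 15)
(0, 19)
(0, 30)
(0, 50)

Derivation:
Executing turtle program step by step:
Start: pos=(0,0), heading=0, pen down
LT 150: heading 0 -> 150
LT 180: heading 150 -> 330
RT 120: heading 330 -> 210
RT 120: heading 210 -> 90
FD 15: (0,0) -> (0,15) [heading=90, draw]
FD 4: (0,15) -> (0,19) [heading=90, draw]
FD 11: (0,19) -> (0,30) [heading=90, draw]
FD 20: (0,30) -> (0,50) [heading=90, draw]
Final: pos=(0,50), heading=90, 4 segment(s) drawn
Waypoints (5 total):
(0, 0)
(0, 15)
(0, 19)
(0, 30)
(0, 50)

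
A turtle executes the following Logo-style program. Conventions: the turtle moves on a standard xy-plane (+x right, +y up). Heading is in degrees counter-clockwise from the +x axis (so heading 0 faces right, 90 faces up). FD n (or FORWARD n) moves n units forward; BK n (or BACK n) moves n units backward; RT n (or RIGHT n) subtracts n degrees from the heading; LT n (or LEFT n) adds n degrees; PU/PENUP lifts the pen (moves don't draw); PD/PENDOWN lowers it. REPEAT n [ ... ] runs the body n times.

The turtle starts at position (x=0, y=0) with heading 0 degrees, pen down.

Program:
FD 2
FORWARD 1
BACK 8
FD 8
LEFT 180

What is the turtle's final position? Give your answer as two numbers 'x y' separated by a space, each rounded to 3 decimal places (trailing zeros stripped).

Executing turtle program step by step:
Start: pos=(0,0), heading=0, pen down
FD 2: (0,0) -> (2,0) [heading=0, draw]
FD 1: (2,0) -> (3,0) [heading=0, draw]
BK 8: (3,0) -> (-5,0) [heading=0, draw]
FD 8: (-5,0) -> (3,0) [heading=0, draw]
LT 180: heading 0 -> 180
Final: pos=(3,0), heading=180, 4 segment(s) drawn

Answer: 3 0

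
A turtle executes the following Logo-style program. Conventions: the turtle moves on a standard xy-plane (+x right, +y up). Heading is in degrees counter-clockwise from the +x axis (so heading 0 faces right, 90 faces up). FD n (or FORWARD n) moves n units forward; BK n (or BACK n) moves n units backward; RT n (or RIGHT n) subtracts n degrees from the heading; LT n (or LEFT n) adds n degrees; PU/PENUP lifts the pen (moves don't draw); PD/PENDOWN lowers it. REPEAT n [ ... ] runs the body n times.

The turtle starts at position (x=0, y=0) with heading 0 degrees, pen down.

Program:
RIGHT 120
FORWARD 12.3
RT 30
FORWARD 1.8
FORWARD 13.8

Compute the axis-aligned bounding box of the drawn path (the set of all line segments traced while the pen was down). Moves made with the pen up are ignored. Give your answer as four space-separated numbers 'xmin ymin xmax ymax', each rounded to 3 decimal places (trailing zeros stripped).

Answer: -19.66 -18.452 0 0

Derivation:
Executing turtle program step by step:
Start: pos=(0,0), heading=0, pen down
RT 120: heading 0 -> 240
FD 12.3: (0,0) -> (-6.15,-10.652) [heading=240, draw]
RT 30: heading 240 -> 210
FD 1.8: (-6.15,-10.652) -> (-7.709,-11.552) [heading=210, draw]
FD 13.8: (-7.709,-11.552) -> (-19.66,-18.452) [heading=210, draw]
Final: pos=(-19.66,-18.452), heading=210, 3 segment(s) drawn

Segment endpoints: x in {-19.66, -7.709, -6.15, 0}, y in {-18.452, -11.552, -10.652, 0}
xmin=-19.66, ymin=-18.452, xmax=0, ymax=0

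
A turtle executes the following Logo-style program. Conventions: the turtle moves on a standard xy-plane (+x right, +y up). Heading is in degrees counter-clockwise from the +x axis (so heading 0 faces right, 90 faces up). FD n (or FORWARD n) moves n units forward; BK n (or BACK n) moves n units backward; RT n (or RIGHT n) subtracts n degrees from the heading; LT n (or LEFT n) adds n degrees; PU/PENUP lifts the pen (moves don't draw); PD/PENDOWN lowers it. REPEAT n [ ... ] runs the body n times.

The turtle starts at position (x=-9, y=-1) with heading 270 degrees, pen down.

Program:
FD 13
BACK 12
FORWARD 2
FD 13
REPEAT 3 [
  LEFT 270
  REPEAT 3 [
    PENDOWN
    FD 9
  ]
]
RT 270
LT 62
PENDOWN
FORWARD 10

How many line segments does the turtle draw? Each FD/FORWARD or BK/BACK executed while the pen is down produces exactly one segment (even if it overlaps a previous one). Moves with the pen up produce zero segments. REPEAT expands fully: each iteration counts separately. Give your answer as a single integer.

Answer: 14

Derivation:
Executing turtle program step by step:
Start: pos=(-9,-1), heading=270, pen down
FD 13: (-9,-1) -> (-9,-14) [heading=270, draw]
BK 12: (-9,-14) -> (-9,-2) [heading=270, draw]
FD 2: (-9,-2) -> (-9,-4) [heading=270, draw]
FD 13: (-9,-4) -> (-9,-17) [heading=270, draw]
REPEAT 3 [
  -- iteration 1/3 --
  LT 270: heading 270 -> 180
  REPEAT 3 [
    -- iteration 1/3 --
    PD: pen down
    FD 9: (-9,-17) -> (-18,-17) [heading=180, draw]
    -- iteration 2/3 --
    PD: pen down
    FD 9: (-18,-17) -> (-27,-17) [heading=180, draw]
    -- iteration 3/3 --
    PD: pen down
    FD 9: (-27,-17) -> (-36,-17) [heading=180, draw]
  ]
  -- iteration 2/3 --
  LT 270: heading 180 -> 90
  REPEAT 3 [
    -- iteration 1/3 --
    PD: pen down
    FD 9: (-36,-17) -> (-36,-8) [heading=90, draw]
    -- iteration 2/3 --
    PD: pen down
    FD 9: (-36,-8) -> (-36,1) [heading=90, draw]
    -- iteration 3/3 --
    PD: pen down
    FD 9: (-36,1) -> (-36,10) [heading=90, draw]
  ]
  -- iteration 3/3 --
  LT 270: heading 90 -> 0
  REPEAT 3 [
    -- iteration 1/3 --
    PD: pen down
    FD 9: (-36,10) -> (-27,10) [heading=0, draw]
    -- iteration 2/3 --
    PD: pen down
    FD 9: (-27,10) -> (-18,10) [heading=0, draw]
    -- iteration 3/3 --
    PD: pen down
    FD 9: (-18,10) -> (-9,10) [heading=0, draw]
  ]
]
RT 270: heading 0 -> 90
LT 62: heading 90 -> 152
PD: pen down
FD 10: (-9,10) -> (-17.829,14.695) [heading=152, draw]
Final: pos=(-17.829,14.695), heading=152, 14 segment(s) drawn
Segments drawn: 14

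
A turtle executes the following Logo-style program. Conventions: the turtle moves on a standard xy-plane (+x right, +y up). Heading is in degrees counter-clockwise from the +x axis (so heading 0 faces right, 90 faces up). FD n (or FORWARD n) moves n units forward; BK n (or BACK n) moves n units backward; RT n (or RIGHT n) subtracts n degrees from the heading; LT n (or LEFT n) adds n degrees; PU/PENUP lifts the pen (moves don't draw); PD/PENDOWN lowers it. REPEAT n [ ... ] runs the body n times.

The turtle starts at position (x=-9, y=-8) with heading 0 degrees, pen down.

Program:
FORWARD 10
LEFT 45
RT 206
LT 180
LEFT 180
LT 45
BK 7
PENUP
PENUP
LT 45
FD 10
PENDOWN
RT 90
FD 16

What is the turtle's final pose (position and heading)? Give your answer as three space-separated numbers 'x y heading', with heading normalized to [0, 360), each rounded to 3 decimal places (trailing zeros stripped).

Executing turtle program step by step:
Start: pos=(-9,-8), heading=0, pen down
FD 10: (-9,-8) -> (1,-8) [heading=0, draw]
LT 45: heading 0 -> 45
RT 206: heading 45 -> 199
LT 180: heading 199 -> 19
LT 180: heading 19 -> 199
LT 45: heading 199 -> 244
BK 7: (1,-8) -> (4.069,-1.708) [heading=244, draw]
PU: pen up
PU: pen up
LT 45: heading 244 -> 289
FD 10: (4.069,-1.708) -> (7.324,-11.164) [heading=289, move]
PD: pen down
RT 90: heading 289 -> 199
FD 16: (7.324,-11.164) -> (-7.804,-16.373) [heading=199, draw]
Final: pos=(-7.804,-16.373), heading=199, 3 segment(s) drawn

Answer: -7.804 -16.373 199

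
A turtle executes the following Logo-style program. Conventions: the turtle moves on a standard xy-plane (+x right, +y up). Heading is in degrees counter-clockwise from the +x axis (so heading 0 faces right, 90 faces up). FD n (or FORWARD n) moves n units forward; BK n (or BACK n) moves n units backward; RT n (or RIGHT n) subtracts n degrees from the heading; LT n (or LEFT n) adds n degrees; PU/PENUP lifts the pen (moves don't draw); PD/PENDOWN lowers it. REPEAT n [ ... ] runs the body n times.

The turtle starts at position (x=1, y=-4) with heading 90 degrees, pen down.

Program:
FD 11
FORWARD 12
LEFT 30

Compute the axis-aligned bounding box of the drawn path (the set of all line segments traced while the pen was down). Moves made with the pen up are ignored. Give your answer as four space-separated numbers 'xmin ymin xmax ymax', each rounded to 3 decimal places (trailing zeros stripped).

Answer: 1 -4 1 19

Derivation:
Executing turtle program step by step:
Start: pos=(1,-4), heading=90, pen down
FD 11: (1,-4) -> (1,7) [heading=90, draw]
FD 12: (1,7) -> (1,19) [heading=90, draw]
LT 30: heading 90 -> 120
Final: pos=(1,19), heading=120, 2 segment(s) drawn

Segment endpoints: x in {1, 1, 1}, y in {-4, 7, 19}
xmin=1, ymin=-4, xmax=1, ymax=19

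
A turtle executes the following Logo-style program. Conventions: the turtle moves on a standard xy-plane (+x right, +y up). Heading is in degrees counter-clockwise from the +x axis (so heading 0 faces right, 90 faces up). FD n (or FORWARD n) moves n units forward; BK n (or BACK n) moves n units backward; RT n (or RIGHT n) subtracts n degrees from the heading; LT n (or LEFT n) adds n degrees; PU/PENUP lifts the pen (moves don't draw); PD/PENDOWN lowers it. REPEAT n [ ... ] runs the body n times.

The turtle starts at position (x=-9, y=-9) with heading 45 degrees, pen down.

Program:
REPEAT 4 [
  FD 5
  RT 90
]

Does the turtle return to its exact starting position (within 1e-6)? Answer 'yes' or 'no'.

Answer: yes

Derivation:
Executing turtle program step by step:
Start: pos=(-9,-9), heading=45, pen down
REPEAT 4 [
  -- iteration 1/4 --
  FD 5: (-9,-9) -> (-5.464,-5.464) [heading=45, draw]
  RT 90: heading 45 -> 315
  -- iteration 2/4 --
  FD 5: (-5.464,-5.464) -> (-1.929,-9) [heading=315, draw]
  RT 90: heading 315 -> 225
  -- iteration 3/4 --
  FD 5: (-1.929,-9) -> (-5.464,-12.536) [heading=225, draw]
  RT 90: heading 225 -> 135
  -- iteration 4/4 --
  FD 5: (-5.464,-12.536) -> (-9,-9) [heading=135, draw]
  RT 90: heading 135 -> 45
]
Final: pos=(-9,-9), heading=45, 4 segment(s) drawn

Start position: (-9, -9)
Final position: (-9, -9)
Distance = 0; < 1e-6 -> CLOSED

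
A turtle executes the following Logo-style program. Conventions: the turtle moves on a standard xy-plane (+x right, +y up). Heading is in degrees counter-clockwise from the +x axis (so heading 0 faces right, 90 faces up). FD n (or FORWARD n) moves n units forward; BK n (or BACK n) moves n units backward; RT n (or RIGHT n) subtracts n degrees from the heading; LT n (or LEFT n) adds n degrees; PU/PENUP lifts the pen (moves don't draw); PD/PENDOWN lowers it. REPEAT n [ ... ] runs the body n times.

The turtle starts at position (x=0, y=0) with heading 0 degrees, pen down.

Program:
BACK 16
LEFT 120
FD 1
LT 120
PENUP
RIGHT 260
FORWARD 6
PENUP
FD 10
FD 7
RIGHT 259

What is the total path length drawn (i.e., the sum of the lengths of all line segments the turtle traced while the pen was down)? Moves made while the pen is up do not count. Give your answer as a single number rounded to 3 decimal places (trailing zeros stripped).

Executing turtle program step by step:
Start: pos=(0,0), heading=0, pen down
BK 16: (0,0) -> (-16,0) [heading=0, draw]
LT 120: heading 0 -> 120
FD 1: (-16,0) -> (-16.5,0.866) [heading=120, draw]
LT 120: heading 120 -> 240
PU: pen up
RT 260: heading 240 -> 340
FD 6: (-16.5,0.866) -> (-10.862,-1.186) [heading=340, move]
PU: pen up
FD 10: (-10.862,-1.186) -> (-1.465,-4.606) [heading=340, move]
FD 7: (-1.465,-4.606) -> (5.113,-7) [heading=340, move]
RT 259: heading 340 -> 81
Final: pos=(5.113,-7), heading=81, 2 segment(s) drawn

Segment lengths:
  seg 1: (0,0) -> (-16,0), length = 16
  seg 2: (-16,0) -> (-16.5,0.866), length = 1
Total = 17

Answer: 17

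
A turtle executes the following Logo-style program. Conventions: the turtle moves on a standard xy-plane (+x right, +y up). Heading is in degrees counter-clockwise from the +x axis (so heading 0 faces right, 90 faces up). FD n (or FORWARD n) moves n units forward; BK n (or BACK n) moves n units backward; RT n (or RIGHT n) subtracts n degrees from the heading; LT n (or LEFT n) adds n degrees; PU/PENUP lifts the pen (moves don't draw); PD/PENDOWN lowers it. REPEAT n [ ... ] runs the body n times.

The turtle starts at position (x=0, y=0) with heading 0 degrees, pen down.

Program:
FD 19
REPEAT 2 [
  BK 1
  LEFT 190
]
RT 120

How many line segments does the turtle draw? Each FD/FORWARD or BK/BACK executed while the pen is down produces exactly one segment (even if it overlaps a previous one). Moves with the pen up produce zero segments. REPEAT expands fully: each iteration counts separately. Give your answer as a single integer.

Executing turtle program step by step:
Start: pos=(0,0), heading=0, pen down
FD 19: (0,0) -> (19,0) [heading=0, draw]
REPEAT 2 [
  -- iteration 1/2 --
  BK 1: (19,0) -> (18,0) [heading=0, draw]
  LT 190: heading 0 -> 190
  -- iteration 2/2 --
  BK 1: (18,0) -> (18.985,0.174) [heading=190, draw]
  LT 190: heading 190 -> 20
]
RT 120: heading 20 -> 260
Final: pos=(18.985,0.174), heading=260, 3 segment(s) drawn
Segments drawn: 3

Answer: 3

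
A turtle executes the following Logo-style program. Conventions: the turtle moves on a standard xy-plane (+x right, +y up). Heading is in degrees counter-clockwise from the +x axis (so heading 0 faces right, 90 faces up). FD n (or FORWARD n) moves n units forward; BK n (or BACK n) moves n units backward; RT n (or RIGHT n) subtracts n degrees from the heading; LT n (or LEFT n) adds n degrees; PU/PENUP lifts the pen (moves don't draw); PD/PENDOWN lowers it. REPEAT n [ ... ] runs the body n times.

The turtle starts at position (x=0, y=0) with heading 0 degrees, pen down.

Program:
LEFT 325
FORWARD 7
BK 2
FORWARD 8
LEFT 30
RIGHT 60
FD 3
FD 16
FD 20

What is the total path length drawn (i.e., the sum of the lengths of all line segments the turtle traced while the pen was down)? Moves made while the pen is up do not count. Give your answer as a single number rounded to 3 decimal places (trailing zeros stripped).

Answer: 56

Derivation:
Executing turtle program step by step:
Start: pos=(0,0), heading=0, pen down
LT 325: heading 0 -> 325
FD 7: (0,0) -> (5.734,-4.015) [heading=325, draw]
BK 2: (5.734,-4.015) -> (4.096,-2.868) [heading=325, draw]
FD 8: (4.096,-2.868) -> (10.649,-7.456) [heading=325, draw]
LT 30: heading 325 -> 355
RT 60: heading 355 -> 295
FD 3: (10.649,-7.456) -> (11.917,-10.175) [heading=295, draw]
FD 16: (11.917,-10.175) -> (18.679,-24.676) [heading=295, draw]
FD 20: (18.679,-24.676) -> (27.131,-42.802) [heading=295, draw]
Final: pos=(27.131,-42.802), heading=295, 6 segment(s) drawn

Segment lengths:
  seg 1: (0,0) -> (5.734,-4.015), length = 7
  seg 2: (5.734,-4.015) -> (4.096,-2.868), length = 2
  seg 3: (4.096,-2.868) -> (10.649,-7.456), length = 8
  seg 4: (10.649,-7.456) -> (11.917,-10.175), length = 3
  seg 5: (11.917,-10.175) -> (18.679,-24.676), length = 16
  seg 6: (18.679,-24.676) -> (27.131,-42.802), length = 20
Total = 56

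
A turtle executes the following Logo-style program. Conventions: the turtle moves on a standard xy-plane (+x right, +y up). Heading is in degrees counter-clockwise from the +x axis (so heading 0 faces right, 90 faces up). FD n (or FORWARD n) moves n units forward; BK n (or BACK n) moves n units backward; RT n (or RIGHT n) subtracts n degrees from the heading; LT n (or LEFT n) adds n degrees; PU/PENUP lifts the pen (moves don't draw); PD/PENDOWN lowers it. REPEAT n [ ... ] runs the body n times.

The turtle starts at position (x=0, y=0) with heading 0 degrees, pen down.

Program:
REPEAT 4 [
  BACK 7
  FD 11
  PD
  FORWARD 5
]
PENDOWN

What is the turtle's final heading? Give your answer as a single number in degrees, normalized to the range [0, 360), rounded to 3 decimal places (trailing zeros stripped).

Answer: 0

Derivation:
Executing turtle program step by step:
Start: pos=(0,0), heading=0, pen down
REPEAT 4 [
  -- iteration 1/4 --
  BK 7: (0,0) -> (-7,0) [heading=0, draw]
  FD 11: (-7,0) -> (4,0) [heading=0, draw]
  PD: pen down
  FD 5: (4,0) -> (9,0) [heading=0, draw]
  -- iteration 2/4 --
  BK 7: (9,0) -> (2,0) [heading=0, draw]
  FD 11: (2,0) -> (13,0) [heading=0, draw]
  PD: pen down
  FD 5: (13,0) -> (18,0) [heading=0, draw]
  -- iteration 3/4 --
  BK 7: (18,0) -> (11,0) [heading=0, draw]
  FD 11: (11,0) -> (22,0) [heading=0, draw]
  PD: pen down
  FD 5: (22,0) -> (27,0) [heading=0, draw]
  -- iteration 4/4 --
  BK 7: (27,0) -> (20,0) [heading=0, draw]
  FD 11: (20,0) -> (31,0) [heading=0, draw]
  PD: pen down
  FD 5: (31,0) -> (36,0) [heading=0, draw]
]
PD: pen down
Final: pos=(36,0), heading=0, 12 segment(s) drawn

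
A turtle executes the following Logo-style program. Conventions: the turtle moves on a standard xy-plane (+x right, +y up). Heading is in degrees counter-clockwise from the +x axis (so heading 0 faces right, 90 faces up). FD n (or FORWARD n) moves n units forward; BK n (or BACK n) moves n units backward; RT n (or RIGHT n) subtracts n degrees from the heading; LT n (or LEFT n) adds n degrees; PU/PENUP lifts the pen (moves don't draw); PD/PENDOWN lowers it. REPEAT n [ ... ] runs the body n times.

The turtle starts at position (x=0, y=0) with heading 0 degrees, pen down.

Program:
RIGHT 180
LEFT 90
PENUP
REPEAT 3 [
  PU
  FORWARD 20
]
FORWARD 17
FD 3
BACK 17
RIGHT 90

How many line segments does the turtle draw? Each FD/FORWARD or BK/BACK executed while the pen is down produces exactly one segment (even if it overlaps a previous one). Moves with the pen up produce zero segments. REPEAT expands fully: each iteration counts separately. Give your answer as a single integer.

Answer: 0

Derivation:
Executing turtle program step by step:
Start: pos=(0,0), heading=0, pen down
RT 180: heading 0 -> 180
LT 90: heading 180 -> 270
PU: pen up
REPEAT 3 [
  -- iteration 1/3 --
  PU: pen up
  FD 20: (0,0) -> (0,-20) [heading=270, move]
  -- iteration 2/3 --
  PU: pen up
  FD 20: (0,-20) -> (0,-40) [heading=270, move]
  -- iteration 3/3 --
  PU: pen up
  FD 20: (0,-40) -> (0,-60) [heading=270, move]
]
FD 17: (0,-60) -> (0,-77) [heading=270, move]
FD 3: (0,-77) -> (0,-80) [heading=270, move]
BK 17: (0,-80) -> (0,-63) [heading=270, move]
RT 90: heading 270 -> 180
Final: pos=(0,-63), heading=180, 0 segment(s) drawn
Segments drawn: 0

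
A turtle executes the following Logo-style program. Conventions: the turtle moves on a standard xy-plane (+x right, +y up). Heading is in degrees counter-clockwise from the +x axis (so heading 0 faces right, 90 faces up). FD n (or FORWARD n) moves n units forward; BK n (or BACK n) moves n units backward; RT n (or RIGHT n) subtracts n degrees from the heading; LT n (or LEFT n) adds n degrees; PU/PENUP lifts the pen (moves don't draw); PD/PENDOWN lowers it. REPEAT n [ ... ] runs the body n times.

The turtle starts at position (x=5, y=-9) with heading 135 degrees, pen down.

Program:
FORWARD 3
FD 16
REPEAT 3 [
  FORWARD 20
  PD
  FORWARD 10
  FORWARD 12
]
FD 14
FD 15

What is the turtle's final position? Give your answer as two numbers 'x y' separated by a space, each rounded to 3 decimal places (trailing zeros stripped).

Answer: -118.037 114.037

Derivation:
Executing turtle program step by step:
Start: pos=(5,-9), heading=135, pen down
FD 3: (5,-9) -> (2.879,-6.879) [heading=135, draw]
FD 16: (2.879,-6.879) -> (-8.435,4.435) [heading=135, draw]
REPEAT 3 [
  -- iteration 1/3 --
  FD 20: (-8.435,4.435) -> (-22.577,18.577) [heading=135, draw]
  PD: pen down
  FD 10: (-22.577,18.577) -> (-29.648,25.648) [heading=135, draw]
  FD 12: (-29.648,25.648) -> (-38.134,34.134) [heading=135, draw]
  -- iteration 2/3 --
  FD 20: (-38.134,34.134) -> (-52.276,48.276) [heading=135, draw]
  PD: pen down
  FD 10: (-52.276,48.276) -> (-59.347,55.347) [heading=135, draw]
  FD 12: (-59.347,55.347) -> (-67.832,63.832) [heading=135, draw]
  -- iteration 3/3 --
  FD 20: (-67.832,63.832) -> (-81.974,77.974) [heading=135, draw]
  PD: pen down
  FD 10: (-81.974,77.974) -> (-89.045,85.045) [heading=135, draw]
  FD 12: (-89.045,85.045) -> (-97.53,93.53) [heading=135, draw]
]
FD 14: (-97.53,93.53) -> (-107.43,103.43) [heading=135, draw]
FD 15: (-107.43,103.43) -> (-118.037,114.037) [heading=135, draw]
Final: pos=(-118.037,114.037), heading=135, 13 segment(s) drawn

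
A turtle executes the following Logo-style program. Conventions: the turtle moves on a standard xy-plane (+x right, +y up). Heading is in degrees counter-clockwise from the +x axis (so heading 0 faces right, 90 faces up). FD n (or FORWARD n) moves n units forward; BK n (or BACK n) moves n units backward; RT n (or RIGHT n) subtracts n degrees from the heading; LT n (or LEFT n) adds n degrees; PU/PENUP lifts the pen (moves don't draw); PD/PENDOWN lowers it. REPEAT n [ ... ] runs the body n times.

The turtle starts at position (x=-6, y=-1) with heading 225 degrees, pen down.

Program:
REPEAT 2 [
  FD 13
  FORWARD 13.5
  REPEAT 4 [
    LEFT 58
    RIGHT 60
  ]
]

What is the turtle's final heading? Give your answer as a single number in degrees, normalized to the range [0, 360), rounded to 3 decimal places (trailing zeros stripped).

Answer: 209

Derivation:
Executing turtle program step by step:
Start: pos=(-6,-1), heading=225, pen down
REPEAT 2 [
  -- iteration 1/2 --
  FD 13: (-6,-1) -> (-15.192,-10.192) [heading=225, draw]
  FD 13.5: (-15.192,-10.192) -> (-24.738,-19.738) [heading=225, draw]
  REPEAT 4 [
    -- iteration 1/4 --
    LT 58: heading 225 -> 283
    RT 60: heading 283 -> 223
    -- iteration 2/4 --
    LT 58: heading 223 -> 281
    RT 60: heading 281 -> 221
    -- iteration 3/4 --
    LT 58: heading 221 -> 279
    RT 60: heading 279 -> 219
    -- iteration 4/4 --
    LT 58: heading 219 -> 277
    RT 60: heading 277 -> 217
  ]
  -- iteration 2/2 --
  FD 13: (-24.738,-19.738) -> (-35.121,-27.562) [heading=217, draw]
  FD 13.5: (-35.121,-27.562) -> (-45.902,-35.686) [heading=217, draw]
  REPEAT 4 [
    -- iteration 1/4 --
    LT 58: heading 217 -> 275
    RT 60: heading 275 -> 215
    -- iteration 2/4 --
    LT 58: heading 215 -> 273
    RT 60: heading 273 -> 213
    -- iteration 3/4 --
    LT 58: heading 213 -> 271
    RT 60: heading 271 -> 211
    -- iteration 4/4 --
    LT 58: heading 211 -> 269
    RT 60: heading 269 -> 209
  ]
]
Final: pos=(-45.902,-35.686), heading=209, 4 segment(s) drawn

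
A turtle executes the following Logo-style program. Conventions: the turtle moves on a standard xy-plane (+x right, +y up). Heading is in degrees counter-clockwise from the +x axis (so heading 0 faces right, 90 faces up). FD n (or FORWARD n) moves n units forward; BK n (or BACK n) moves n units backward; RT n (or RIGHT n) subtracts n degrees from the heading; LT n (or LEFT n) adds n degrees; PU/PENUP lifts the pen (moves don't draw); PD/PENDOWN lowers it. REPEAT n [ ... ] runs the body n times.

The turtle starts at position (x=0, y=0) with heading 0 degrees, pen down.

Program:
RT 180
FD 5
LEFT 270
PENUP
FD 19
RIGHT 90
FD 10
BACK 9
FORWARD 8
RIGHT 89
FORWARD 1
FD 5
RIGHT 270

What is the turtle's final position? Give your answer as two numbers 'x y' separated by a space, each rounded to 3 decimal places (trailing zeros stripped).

Executing turtle program step by step:
Start: pos=(0,0), heading=0, pen down
RT 180: heading 0 -> 180
FD 5: (0,0) -> (-5,0) [heading=180, draw]
LT 270: heading 180 -> 90
PU: pen up
FD 19: (-5,0) -> (-5,19) [heading=90, move]
RT 90: heading 90 -> 0
FD 10: (-5,19) -> (5,19) [heading=0, move]
BK 9: (5,19) -> (-4,19) [heading=0, move]
FD 8: (-4,19) -> (4,19) [heading=0, move]
RT 89: heading 0 -> 271
FD 1: (4,19) -> (4.017,18) [heading=271, move]
FD 5: (4.017,18) -> (4.105,13.001) [heading=271, move]
RT 270: heading 271 -> 1
Final: pos=(4.105,13.001), heading=1, 1 segment(s) drawn

Answer: 4.105 13.001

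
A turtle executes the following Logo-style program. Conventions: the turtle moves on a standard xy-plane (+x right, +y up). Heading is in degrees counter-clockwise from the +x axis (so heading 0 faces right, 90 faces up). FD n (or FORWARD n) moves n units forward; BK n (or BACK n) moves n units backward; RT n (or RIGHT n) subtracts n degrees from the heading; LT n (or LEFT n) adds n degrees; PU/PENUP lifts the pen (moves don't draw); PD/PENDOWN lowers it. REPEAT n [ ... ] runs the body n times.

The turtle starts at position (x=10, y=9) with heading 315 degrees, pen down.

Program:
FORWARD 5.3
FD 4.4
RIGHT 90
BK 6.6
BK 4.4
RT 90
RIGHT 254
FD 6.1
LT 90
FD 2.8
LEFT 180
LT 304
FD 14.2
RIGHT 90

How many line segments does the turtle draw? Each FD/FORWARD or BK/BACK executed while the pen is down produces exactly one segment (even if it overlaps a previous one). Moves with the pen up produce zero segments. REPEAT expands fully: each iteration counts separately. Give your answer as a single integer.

Answer: 7

Derivation:
Executing turtle program step by step:
Start: pos=(10,9), heading=315, pen down
FD 5.3: (10,9) -> (13.748,5.252) [heading=315, draw]
FD 4.4: (13.748,5.252) -> (16.859,2.141) [heading=315, draw]
RT 90: heading 315 -> 225
BK 6.6: (16.859,2.141) -> (21.526,6.808) [heading=225, draw]
BK 4.4: (21.526,6.808) -> (24.637,9.919) [heading=225, draw]
RT 90: heading 225 -> 135
RT 254: heading 135 -> 241
FD 6.1: (24.637,9.919) -> (21.68,4.584) [heading=241, draw]
LT 90: heading 241 -> 331
FD 2.8: (21.68,4.584) -> (24.129,3.227) [heading=331, draw]
LT 180: heading 331 -> 151
LT 304: heading 151 -> 95
FD 14.2: (24.129,3.227) -> (22.891,17.373) [heading=95, draw]
RT 90: heading 95 -> 5
Final: pos=(22.891,17.373), heading=5, 7 segment(s) drawn
Segments drawn: 7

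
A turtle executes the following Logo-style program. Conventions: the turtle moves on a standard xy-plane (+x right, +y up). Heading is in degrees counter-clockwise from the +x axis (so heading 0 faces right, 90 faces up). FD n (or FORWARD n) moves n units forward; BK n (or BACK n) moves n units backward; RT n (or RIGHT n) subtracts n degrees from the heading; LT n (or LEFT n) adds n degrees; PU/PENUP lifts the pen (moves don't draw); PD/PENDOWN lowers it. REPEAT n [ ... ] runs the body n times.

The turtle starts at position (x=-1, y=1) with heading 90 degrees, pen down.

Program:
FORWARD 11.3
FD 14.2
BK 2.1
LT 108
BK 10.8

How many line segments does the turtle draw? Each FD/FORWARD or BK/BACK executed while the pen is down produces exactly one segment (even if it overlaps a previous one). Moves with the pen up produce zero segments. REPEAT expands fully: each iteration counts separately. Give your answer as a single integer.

Executing turtle program step by step:
Start: pos=(-1,1), heading=90, pen down
FD 11.3: (-1,1) -> (-1,12.3) [heading=90, draw]
FD 14.2: (-1,12.3) -> (-1,26.5) [heading=90, draw]
BK 2.1: (-1,26.5) -> (-1,24.4) [heading=90, draw]
LT 108: heading 90 -> 198
BK 10.8: (-1,24.4) -> (9.271,27.737) [heading=198, draw]
Final: pos=(9.271,27.737), heading=198, 4 segment(s) drawn
Segments drawn: 4

Answer: 4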